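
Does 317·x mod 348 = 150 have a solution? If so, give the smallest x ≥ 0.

gcd(317, 348) = 1, so a unique solution mod 348 exists.
317⁻¹ ≡ 101 (mod 348).
x ≡ 101·150 ≡ 186 (mod 348).

186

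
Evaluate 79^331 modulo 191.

Using repeated squaring:
331 in binary is 101001011, i.e. 331 = 256 + 64 + 8 + 2 + 1.
79^1 ≡ 79 (mod 191)
79^2 ≡ 79^2 = 6241 ≡ 129 (mod 191)
79^4 ≡ 129^2 = 16641 ≡ 24 (mod 191)
79^8 ≡ 24^2 = 576 ≡ 3 (mod 191)
79^16 ≡ 3^2 = 9 (mod 191)
79^32 ≡ 9^2 = 81 (mod 191)
79^64 ≡ 81^2 = 6561 ≡ 67 (mod 191)
79^128 ≡ 67^2 = 4489 ≡ 96 (mod 191)
79^256 ≡ 96^2 = 9216 ≡ 48 (mod 191)
79^331 = 79^256 * 79^64 * 79^8 * 79^2 * 79^1 ≡ 48 * 67 * 3 * 129 * 79 (mod 191).
Accumulate the product:
48 * 67 = 3216 ≡ 160
160 * 3 = 480 ≡ 98
98 * 129 = 12642 ≡ 36
36 * 79 = 2844 ≡ 170

170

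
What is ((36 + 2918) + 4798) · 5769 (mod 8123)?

36 + 2918 = 2954
2954 + 4798 = 7752
7752 · 5769 = 44721288 ≡ 4173 (mod 8123)

4173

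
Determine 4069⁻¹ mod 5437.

1864

5437 = 1·4069 + 1368
4069 = 2·1368 + 1333
1368 = 1·1333 + 35
1333 = 38·35 + 3
35 = 11·3 + 2
3 = 1·2 + 1
2 = 2·1 + 0
gcd(4069, 5437) = 1, so the inverse exists.
Back-substitute for 1:
1 = 1·3 − 1·2
  = −1·35 + 12·3
  = 12·1333 − 457·35
  = −457·1368 + 469·1333
  = 469·4069 − 1395·1368
  = −1395·5437 + 1864·4069
So 4069⁻¹ ≡ 1864 (mod 5437).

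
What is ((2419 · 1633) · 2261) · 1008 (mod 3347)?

2419 · 1633 = 3950227 ≡ 767 (mod 3347)
767 · 2261 = 1734187 ≡ 441 (mod 3347)
441 · 1008 = 444528 ≡ 2724 (mod 3347)

2724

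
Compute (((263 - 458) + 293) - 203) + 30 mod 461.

263 - 458 = -195 ≡ 266 (mod 461)
266 + 293 = 559 ≡ 98 (mod 461)
98 - 203 = -105 ≡ 356 (mod 461)
356 + 30 = 386

386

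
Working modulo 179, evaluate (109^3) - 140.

3

(109)^3 ≡ 143 (mod 179)
143 - 140 = 3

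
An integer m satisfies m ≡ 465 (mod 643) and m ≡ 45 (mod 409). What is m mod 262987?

643⁻¹ mod 409: 643×208 ≡ 1 (mod 409), so 643⁻¹ ≡ 208.
m = 465 + 643×((45 − 465)×208 mod 409) = 465 + 643×166 = 107203.
Check: 107203 mod 643 = 465, 107203 mod 409 = 45. ✓

107203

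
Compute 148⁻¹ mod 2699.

1696

By the extended Euclidean algorithm:
2699 = 18×148 + 35
148 = 4×35 + 8
35 = 4×8 + 3
8 = 2×3 + 2
3 = 1×2 + 1
2 = 2×1 + 0
gcd(148, 2699) = 1, so the inverse exists.
Back-substitute for 1:
1 = 1×3 − 1×2
  = −1×8 + 3×3
  = 3×35 − 13×8
  = −13×148 + 55×35
  = 55×2699 − 1003×148
So 148⁻¹ ≡ −1003 ≡ 1696 (mod 2699).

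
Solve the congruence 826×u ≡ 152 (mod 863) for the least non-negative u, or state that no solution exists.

gcd(826, 863) = 1, so a unique solution mod 863 exists.
826⁻¹ ≡ 793 (mod 863).
u ≡ 793×152 ≡ 579 (mod 863).

579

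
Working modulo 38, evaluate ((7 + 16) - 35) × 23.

7 + 16 = 23
23 - 35 = -12 ≡ 26 (mod 38)
26 × 23 = 598 ≡ 28 (mod 38)

28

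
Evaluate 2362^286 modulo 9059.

286 in binary is 100011110, i.e. 286 = 256 + 16 + 8 + 4 + 2.
2362^1 ≡ 2362 (mod 9059)
2362^2 ≡ 2362^2 = 5579044 ≡ 7759 (mod 9059)
2362^4 ≡ 7759^2 = 60202081 ≡ 5026 (mod 9059)
2362^8 ≡ 5026^2 = 25260676 ≡ 4184 (mod 9059)
2362^16 ≡ 4184^2 = 17505856 ≡ 3868 (mod 9059)
2362^32 ≡ 3868^2 = 14961424 ≡ 5015 (mod 9059)
2362^64 ≡ 5015^2 = 25150225 ≡ 2441 (mod 9059)
2362^128 ≡ 2441^2 = 5958481 ≡ 6718 (mod 9059)
2362^256 ≡ 6718^2 = 45131524 ≡ 8645 (mod 9059)
2362^286 = 2362^256 * 2362^16 * 2362^8 * 2362^4 * 2362^2 ≡ 8645 * 3868 * 4184 * 5026 * 7759 (mod 9059).
Accumulate the product:
8645 * 3868 = 33438860 ≡ 2091
2091 * 4184 = 8748744 ≡ 6809
6809 * 5026 = 34222034 ≡ 6191
6191 * 7759 = 48035969 ≡ 5151

5151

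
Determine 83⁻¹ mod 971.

117

971 = 11×83 + 58
83 = 1×58 + 25
58 = 2×25 + 8
25 = 3×8 + 1
8 = 8×1 + 0
gcd(83, 971) = 1, so the inverse exists.
Back-substitute for 1:
1 = 1×25 − 3×8
  = −3×58 + 7×25
  = 7×83 − 10×58
  = −10×971 + 117×83
So 83⁻¹ ≡ 117 (mod 971).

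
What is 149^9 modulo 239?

236

149^1 ≡ 149 (mod 239)
149^2 ≡ 149^2 = 22201 ≡ 213 (mod 239)
149^4 ≡ 213^2 = 45369 ≡ 198 (mod 239)
149^8 ≡ 198^2 = 39204 ≡ 8 (mod 239)
149^9 = 149^8 × 149^1 ≡ 8 × 149 (mod 239).
8 × 149 = 1192 ≡ 236 (mod 239).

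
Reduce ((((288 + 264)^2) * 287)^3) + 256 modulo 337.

298

288 + 264 = 552 ≡ 215 (mod 337)
(215)^2 ≡ 56 (mod 337)
56 * 287 = 16072 ≡ 233 (mod 337)
(233)^3 ≡ 42 (mod 337)
42 + 256 = 298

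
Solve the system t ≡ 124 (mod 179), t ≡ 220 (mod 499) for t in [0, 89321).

62595

179⁻¹ mod 499: 179·92 ≡ 1 (mod 499), so 179⁻¹ ≡ 92.
t = 124 + 179·((220 − 124)·92 mod 499) = 124 + 179·349 = 62595.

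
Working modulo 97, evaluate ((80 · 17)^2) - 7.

94

80 · 17 = 1360 ≡ 2 (mod 97)
(2)^2 ≡ 4 (mod 97)
4 - 7 = -3 ≡ 94 (mod 97)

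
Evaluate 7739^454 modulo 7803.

6085

454 in binary is 111000110, i.e. 454 = 256 + 128 + 64 + 4 + 2.
7739^1 ≡ 7739 (mod 7803)
7739^2 ≡ 7739^2 = 59892121 ≡ 4096 (mod 7803)
7739^4 ≡ 4096^2 = 16777216 ≡ 766 (mod 7803)
7739^8 ≡ 766^2 = 586756 ≡ 1531 (mod 7803)
7739^16 ≡ 1531^2 = 2343961 ≡ 3061 (mod 7803)
7739^32 ≡ 3061^2 = 9369721 ≡ 6121 (mod 7803)
7739^64 ≡ 6121^2 = 37466641 ≡ 4438 (mod 7803)
7739^128 ≡ 4438^2 = 19695844 ≡ 1072 (mod 7803)
7739^256 ≡ 1072^2 = 1149184 ≡ 2143 (mod 7803)
7739^454 = 7739^256 * 7739^128 * 7739^64 * 7739^4 * 7739^2 ≡ 2143 * 1072 * 4438 * 766 * 4096 (mod 7803).
Accumulate the product:
2143 * 1072 = 2297296 ≡ 3214
3214 * 4438 = 14263732 ≡ 7651
7651 * 766 = 5860666 ≡ 613
613 * 4096 = 2510848 ≡ 6085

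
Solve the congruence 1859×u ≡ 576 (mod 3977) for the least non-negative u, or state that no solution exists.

gcd(1859, 3977) = 1, so a unique solution mod 3977 exists.
1859⁻¹ ≡ 1643 (mod 3977).
u ≡ 1643×576 ≡ 3819 (mod 3977).

3819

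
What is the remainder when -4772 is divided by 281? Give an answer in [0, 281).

5

-4772 = -17·281 + 5, so -4772 ≡ 5 (mod 281).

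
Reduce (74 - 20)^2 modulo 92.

74 - 20 = 54
(54)^2 ≡ 64 (mod 92)

64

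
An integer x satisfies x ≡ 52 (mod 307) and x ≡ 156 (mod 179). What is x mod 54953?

3736

307⁻¹ mod 179: 307×7 ≡ 1 (mod 179), so 307⁻¹ ≡ 7.
x = 52 + 307×((156 − 52)×7 mod 179) = 52 + 307×12 = 3736.
Check: 3736 mod 307 = 52, 3736 mod 179 = 156. ✓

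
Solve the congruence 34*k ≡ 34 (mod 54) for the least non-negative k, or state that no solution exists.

gcd(34, 54) = 2, and 2 | 34, so solutions exist.
Divide through by 2: 17*k = 17 (mod 27).
17⁻¹ ≡ 8 (mod 27).
k ≡ 8*17 ≡ 1 (mod 27).
The smallest non-negative solution is k = 1.

1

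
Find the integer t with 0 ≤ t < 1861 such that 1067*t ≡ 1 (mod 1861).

1861 = 1·1067 + 794
1067 = 1·794 + 273
794 = 2·273 + 248
273 = 1·248 + 25
248 = 9·25 + 23
25 = 1·23 + 2
23 = 11·2 + 1
2 = 2·1 + 0
gcd(1067, 1861) = 1, so the inverse exists.
Back-substitute for 1:
1 = 1·23 − 11·2
  = −11·25 + 12·23
  = 12·248 − 119·25
  = −119·273 + 131·248
  = 131·794 − 381·273
  = −381·1067 + 512·794
  = 512·1861 − 893·1067
So 1067⁻¹ ≡ −893 ≡ 968 (mod 1861).

968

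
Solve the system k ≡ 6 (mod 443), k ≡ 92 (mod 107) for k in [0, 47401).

8866

443⁻¹ mod 107: 443·50 ≡ 1 (mod 107), so 443⁻¹ ≡ 50.
k = 6 + 443·((92 − 6)·50 mod 107) = 6 + 443·20 = 8866.
Check: 8866 mod 443 = 6, 8866 mod 107 = 92. ✓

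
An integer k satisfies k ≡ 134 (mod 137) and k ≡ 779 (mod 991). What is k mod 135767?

137⁻¹ mod 991: 137·774 ≡ 1 (mod 991), so 137⁻¹ ≡ 774.
k = 134 + 137·((779 − 134)·774 mod 991) = 134 + 137·757 = 103843.

103843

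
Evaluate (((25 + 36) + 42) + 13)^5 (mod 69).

25 + 36 = 61
61 + 42 = 103 ≡ 34 (mod 69)
34 + 13 = 47
(47)^5 ≡ 47 (mod 69)

47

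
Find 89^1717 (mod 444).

113

By square-and-multiply:
89^1 ≡ 89 (mod 444)
89^2 ≡ 89^2 = 7921 ≡ 373 (mod 444)
89^4 ≡ 373^2 = 139129 ≡ 157 (mod 444)
89^8 ≡ 157^2 = 24649 ≡ 229 (mod 444)
89^16 ≡ 229^2 = 52441 ≡ 49 (mod 444)
89^32 ≡ 49^2 = 2401 ≡ 181 (mod 444)
89^64 ≡ 181^2 = 32761 ≡ 349 (mod 444)
89^128 ≡ 349^2 = 121801 ≡ 145 (mod 444)
89^256 ≡ 145^2 = 21025 ≡ 157 (mod 444)
89^512 ≡ 157^2 = 24649 ≡ 229 (mod 444)
89^1024 ≡ 229^2 = 52441 ≡ 49 (mod 444)
89^1717 = 89^1024 · 89^512 · 89^128 · 89^32 · 89^16 · 89^4 · 89^1 ≡ 49 · 229 · 145 · 181 · 49 · 157 · 89 (mod 444).
Accumulate the product:
49 · 229 = 11221 ≡ 121
121 · 145 = 17545 ≡ 229
229 · 181 = 41449 ≡ 157
157 · 49 = 7693 ≡ 145
145 · 157 = 22765 ≡ 121
121 · 89 = 10769 ≡ 113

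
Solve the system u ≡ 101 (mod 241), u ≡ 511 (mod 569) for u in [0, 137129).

241⁻¹ mod 569: 241×85 ≡ 1 (mod 569), so 241⁻¹ ≡ 85.
u = 101 + 241×((511 − 101)×85 mod 569) = 101 + 241×141 = 34082.

34082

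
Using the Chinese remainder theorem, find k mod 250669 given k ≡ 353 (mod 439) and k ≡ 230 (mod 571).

234340

439⁻¹ mod 571: 439×186 ≡ 1 (mod 571), so 439⁻¹ ≡ 186.
k = 353 + 439×((230 − 353)×186 mod 571) = 353 + 439×533 = 234340.
Check: 234340 mod 439 = 353, 234340 mod 571 = 230. ✓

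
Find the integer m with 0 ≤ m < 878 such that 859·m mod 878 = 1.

231

878 = 1×859 + 19
859 = 45×19 + 4
19 = 4×4 + 3
4 = 1×3 + 1
3 = 3×1 + 0
gcd(859, 878) = 1, so the inverse exists.
Bézout: 1 = −226×878 + 231×859.
So 859⁻¹ ≡ 231 (mod 878).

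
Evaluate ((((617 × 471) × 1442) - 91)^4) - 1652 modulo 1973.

722

617 × 471 = 290607 ≡ 576 (mod 1973)
576 × 1442 = 830592 ≡ 1932 (mod 1973)
1932 - 91 = 1841
(1841)^4 ≡ 401 (mod 1973)
401 - 1652 = -1251 ≡ 722 (mod 1973)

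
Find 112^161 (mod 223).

34

Using repeated squaring:
161 in binary is 10100001, i.e. 161 = 128 + 32 + 1.
112^1 ≡ 112 (mod 223)
112^2 ≡ 112^2 = 12544 ≡ 56 (mod 223)
112^4 ≡ 56^2 = 3136 ≡ 14 (mod 223)
112^8 ≡ 14^2 = 196 (mod 223)
112^16 ≡ 196^2 = 38416 ≡ 60 (mod 223)
112^32 ≡ 60^2 = 3600 ≡ 32 (mod 223)
112^64 ≡ 32^2 = 1024 ≡ 132 (mod 223)
112^128 ≡ 132^2 = 17424 ≡ 30 (mod 223)
112^161 = 112^128 * 112^32 * 112^1 ≡ 30 * 32 * 112 (mod 223).
Accumulate the product:
30 * 32 = 960 ≡ 68
68 * 112 = 7616 ≡ 34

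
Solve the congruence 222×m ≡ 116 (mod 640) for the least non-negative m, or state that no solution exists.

38

gcd(222, 640) = 2, and 2 | 116, so solutions exist.
Divide through by 2: 111×m ≡ 58 (mod 320).
111⁻¹ ≡ 271 (mod 320).
m ≡ 271×58 ≡ 38 (mod 320).
The smallest non-negative solution is m = 38.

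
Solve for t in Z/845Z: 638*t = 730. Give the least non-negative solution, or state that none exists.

gcd(638, 845) = 1, so a unique solution mod 845 exists.
638⁻¹ ≡ 547 (mod 845).
t ≡ 547*730 ≡ 470 (mod 845).

470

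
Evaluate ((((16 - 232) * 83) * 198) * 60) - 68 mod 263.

56

16 - 232 = -216 ≡ 47 (mod 263)
47 * 83 = 3901 ≡ 219 (mod 263)
219 * 198 = 43362 ≡ 230 (mod 263)
230 * 60 = 13800 ≡ 124 (mod 263)
124 - 68 = 56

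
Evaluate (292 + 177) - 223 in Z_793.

292 + 177 = 469
469 - 223 = 246

246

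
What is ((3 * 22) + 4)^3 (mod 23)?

3 * 22 = 66 ≡ 20 (mod 23)
20 + 4 = 24 ≡ 1 (mod 23)
(1)^3 ≡ 1 (mod 23)

1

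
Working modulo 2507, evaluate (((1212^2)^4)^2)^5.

(1212)^2 ≡ 2349 (mod 2507)
(2349)^4 ≡ 1208 (mod 2507)
(1208)^2 ≡ 190 (mod 2507)
(190)^5 ≡ 623 (mod 2507)

623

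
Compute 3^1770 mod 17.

By square-and-multiply:
1770 in binary is 11011101010, i.e. 1770 = 1024 + 512 + 128 + 64 + 32 + 8 + 2.
3^1 ≡ 3 (mod 17)
3^2 ≡ 3^2 = 9 (mod 17)
3^4 ≡ 9^2 = 81 ≡ 13 (mod 17)
3^8 ≡ 13^2 = 169 ≡ 16 (mod 17)
3^16 ≡ 16^2 = 256 ≡ 1 (mod 17)
3^32 ≡ 1^2 = 1 (mod 17)
3^64 ≡ 1^2 = 1 (mod 17)
3^128 ≡ 1^2 = 1 (mod 17)
3^256 ≡ 1^2 = 1 (mod 17)
3^512 ≡ 1^2 = 1 (mod 17)
3^1024 ≡ 1^2 = 1 (mod 17)
3^1770 = 3^1024 × 3^512 × 3^128 × 3^64 × 3^32 × 3^8 × 3^2 ≡ 1 × 1 × 1 × 1 × 1 × 16 × 9 (mod 17).
Accumulate the product:
1 × 1 = 1
1 × 1 = 1
1 × 1 = 1
1 × 1 = 1
1 × 16 = 16
16 × 9 = 144 ≡ 8

8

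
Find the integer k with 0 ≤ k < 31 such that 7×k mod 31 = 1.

31 = 4×7 + 3
7 = 2×3 + 1
3 = 3×1 + 0
gcd(7, 31) = 1, so the inverse exists.
Back-substitute for 1:
1 = 1×7 − 2×3
  = −2×31 + 9×7
So 7⁻¹ ≡ 9 (mod 31).

9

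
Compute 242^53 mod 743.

Using repeated squaring:
53 in binary is 110101, i.e. 53 = 32 + 16 + 4 + 1.
242^1 ≡ 242 (mod 743)
242^2 ≡ 242^2 = 58564 ≡ 610 (mod 743)
242^4 ≡ 610^2 = 372100 ≡ 600 (mod 743)
242^8 ≡ 600^2 = 360000 ≡ 388 (mod 743)
242^16 ≡ 388^2 = 150544 ≡ 458 (mod 743)
242^32 ≡ 458^2 = 209764 ≡ 238 (mod 743)
242^53 = 242^32 · 242^16 · 242^4 · 242^1 ≡ 238 · 458 · 600 · 242 (mod 743).
Accumulate the product:
238 · 458 = 109004 ≡ 526
526 · 600 = 315600 ≡ 568
568 · 242 = 137456 ≡ 1

1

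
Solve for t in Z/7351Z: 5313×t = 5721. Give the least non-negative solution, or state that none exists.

1761

gcd(5313, 7351) = 1, so a unique solution mod 7351 exists.
5313⁻¹ ≡ 725 (mod 7351).
t ≡ 725×5721 ≡ 1761 (mod 7351).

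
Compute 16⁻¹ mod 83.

Run the extended Euclidean algorithm:
83 = 5*16 + 3
16 = 5*3 + 1
3 = 3*1 + 0
gcd(16, 83) = 1, so the inverse exists.
Back-substitute for 1:
1 = 1*16 − 5*3
  = −5*83 + 26*16
So 16⁻¹ ≡ 26 (mod 83).

26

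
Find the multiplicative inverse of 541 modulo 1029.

466

Run the extended Euclidean algorithm:
1029 = 1×541 + 488
541 = 1×488 + 53
488 = 9×53 + 11
53 = 4×11 + 9
11 = 1×9 + 2
9 = 4×2 + 1
2 = 2×1 + 0
gcd(541, 1029) = 1, so the inverse exists.
Back-substitute for 1:
1 = 1×9 − 4×2
  = −4×11 + 5×9
  = 5×53 − 24×11
  = −24×488 + 221×53
  = 221×541 − 245×488
  = −245×1029 + 466×541
So 541⁻¹ ≡ 466 (mod 1029).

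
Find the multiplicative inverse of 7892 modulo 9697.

5469

Apply the Euclidean algorithm and back-substitute:
9697 = 1·7892 + 1805
7892 = 4·1805 + 672
1805 = 2·672 + 461
672 = 1·461 + 211
461 = 2·211 + 39
211 = 5·39 + 16
39 = 2·16 + 7
16 = 2·7 + 2
7 = 3·2 + 1
2 = 2·1 + 0
gcd(7892, 9697) = 1, so the inverse exists.
Back-substitute for 1:
1 = 1·7 − 3·2
  = −3·16 + 7·7
  = 7·39 − 17·16
  = −17·211 + 92·39
  = 92·461 − 201·211
  = −201·672 + 293·461
  = 293·1805 − 787·672
  = −787·7892 + 3441·1805
  = 3441·9697 − 4228·7892
So 7892⁻¹ ≡ −4228 ≡ 5469 (mod 9697).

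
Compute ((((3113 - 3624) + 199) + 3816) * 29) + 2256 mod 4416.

2304

3113 - 3624 = -511 ≡ 3905 (mod 4416)
3905 + 199 = 4104
4104 + 3816 = 7920 ≡ 3504 (mod 4416)
3504 * 29 = 101616 ≡ 48 (mod 4416)
48 + 2256 = 2304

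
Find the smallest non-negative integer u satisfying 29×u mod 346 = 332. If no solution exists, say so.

gcd(29, 346) = 1, so a unique solution mod 346 exists.
29⁻¹ ≡ 179 (mod 346).
u ≡ 179×332 ≡ 262 (mod 346).

262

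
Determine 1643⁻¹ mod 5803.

Run the extended Euclidean algorithm:
5803 = 3×1643 + 874
1643 = 1×874 + 769
874 = 1×769 + 105
769 = 7×105 + 34
105 = 3×34 + 3
34 = 11×3 + 1
3 = 3×1 + 0
gcd(1643, 5803) = 1, so the inverse exists.
Back-substitute for 1:
1 = 1×34 − 11×3
  = −11×105 + 34×34
  = 34×769 − 249×105
  = −249×874 + 283×769
  = 283×1643 − 532×874
  = −532×5803 + 1879×1643
So 1643⁻¹ ≡ 1879 (mod 5803).

1879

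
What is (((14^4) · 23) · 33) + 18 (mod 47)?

(14)^4 ≡ 17 (mod 47)
17 · 23 = 391 ≡ 15 (mod 47)
15 · 33 = 495 ≡ 25 (mod 47)
25 + 18 = 43

43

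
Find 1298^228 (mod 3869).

519

By square-and-multiply:
228 in binary is 11100100, i.e. 228 = 128 + 64 + 32 + 4.
1298^1 ≡ 1298 (mod 3869)
1298^2 ≡ 1298^2 = 1684804 ≡ 1789 (mod 3869)
1298^4 ≡ 1789^2 = 3200521 ≡ 858 (mod 3869)
1298^8 ≡ 858^2 = 736164 ≡ 1054 (mod 3869)
1298^16 ≡ 1054^2 = 1110916 ≡ 513 (mod 3869)
1298^32 ≡ 513^2 = 263169 ≡ 77 (mod 3869)
1298^64 ≡ 77^2 = 5929 ≡ 2060 (mod 3869)
1298^128 ≡ 2060^2 = 4243600 ≡ 3176 (mod 3869)
1298^228 = 1298^128 · 1298^64 · 1298^32 · 1298^4 ≡ 3176 · 2060 · 77 · 858 (mod 3869).
Accumulate the product:
3176 · 2060 = 6542560 ≡ 81
81 · 77 = 6237 ≡ 2368
2368 · 858 = 2031744 ≡ 519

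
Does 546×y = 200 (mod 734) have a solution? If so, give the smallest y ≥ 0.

241

gcd(546, 734) = 2, and 2 | 200, so solutions exist.
Divide through by 2: 273×y ≡ 100 mod 367.
273⁻¹ ≡ 285 (mod 367).
y ≡ 285×100 ≡ 241 (mod 367).
The smallest non-negative solution is y = 241.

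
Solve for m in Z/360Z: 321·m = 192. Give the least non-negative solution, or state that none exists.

32

gcd(321, 360) = 3, and 3 | 192, so solutions exist.
Divide through by 3: 107·m ≡ 64 (mod 120).
107⁻¹ ≡ 83 (mod 120).
m ≡ 83·64 ≡ 32 (mod 120).
The smallest non-negative solution is m = 32.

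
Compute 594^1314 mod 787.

By square-and-multiply:
1314 in binary is 10100100010, i.e. 1314 = 1024 + 256 + 32 + 2.
594^1 ≡ 594 (mod 787)
594^2 ≡ 594^2 = 352836 ≡ 260 (mod 787)
594^4 ≡ 260^2 = 67600 ≡ 705 (mod 787)
594^8 ≡ 705^2 = 497025 ≡ 428 (mod 787)
594^16 ≡ 428^2 = 183184 ≡ 600 (mod 787)
594^32 ≡ 600^2 = 360000 ≡ 341 (mod 787)
594^64 ≡ 341^2 = 116281 ≡ 592 (mod 787)
594^128 ≡ 592^2 = 350464 ≡ 249 (mod 787)
594^256 ≡ 249^2 = 62001 ≡ 615 (mod 787)
594^512 ≡ 615^2 = 378225 ≡ 465 (mod 787)
594^1024 ≡ 465^2 = 216225 ≡ 587 (mod 787)
594^1314 = 594^1024 · 594^256 · 594^32 · 594^2 ≡ 587 · 615 · 341 · 260 (mod 787).
Accumulate the product:
587 · 615 = 361005 ≡ 559
559 · 341 = 190619 ≡ 165
165 · 260 = 42900 ≡ 402

402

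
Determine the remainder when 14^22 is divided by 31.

19

Using repeated squaring:
22 in binary is 10110, i.e. 22 = 16 + 4 + 2.
14^1 ≡ 14 (mod 31)
14^2 ≡ 14^2 = 196 ≡ 10 (mod 31)
14^4 ≡ 10^2 = 100 ≡ 7 (mod 31)
14^8 ≡ 7^2 = 49 ≡ 18 (mod 31)
14^16 ≡ 18^2 = 324 ≡ 14 (mod 31)
14^22 = 14^16 × 14^4 × 14^2 ≡ 14 × 7 × 10 (mod 31).
Accumulate the product:
14 × 7 = 98 ≡ 5
5 × 10 = 50 ≡ 19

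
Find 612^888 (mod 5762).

By square-and-multiply:
888 in binary is 1101111000, i.e. 888 = 512 + 256 + 64 + 32 + 16 + 8.
612^1 ≡ 612 (mod 5762)
612^2 ≡ 612^2 = 374544 ≡ 14 (mod 5762)
612^4 ≡ 14^2 = 196 (mod 5762)
612^8 ≡ 196^2 = 38416 ≡ 3844 (mod 5762)
612^16 ≡ 3844^2 = 14776336 ≡ 2568 (mod 5762)
612^32 ≡ 2568^2 = 6594624 ≡ 2896 (mod 5762)
612^64 ≡ 2896^2 = 8386816 ≡ 3106 (mod 5762)
612^128 ≡ 3106^2 = 9647236 ≡ 1648 (mod 5762)
612^256 ≡ 1648^2 = 2715904 ≡ 2002 (mod 5762)
612^512 ≡ 2002^2 = 4008004 ≡ 3414 (mod 5762)
612^888 = 612^512 · 612^256 · 612^64 · 612^32 · 612^16 · 612^8 ≡ 3414 · 2002 · 3106 · 2896 · 2568 · 3844 (mod 5762).
Accumulate the product:
3414 · 2002 = 6834828 ≡ 1096
1096 · 3106 = 3404176 ≡ 4596
4596 · 2896 = 13310016 ≡ 5558
5558 · 2568 = 14272944 ≡ 470
470 · 3844 = 1806680 ≡ 3174

3174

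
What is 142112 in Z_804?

608

142112 = 176×804 + 608, so 142112 ≡ 608 (mod 804).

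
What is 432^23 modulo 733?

484

Compute successive squares:
23 in binary is 10111, i.e. 23 = 16 + 4 + 2 + 1.
432^1 ≡ 432 (mod 733)
432^2 ≡ 432^2 = 186624 ≡ 442 (mod 733)
432^4 ≡ 442^2 = 195364 ≡ 386 (mod 733)
432^8 ≡ 386^2 = 148996 ≡ 197 (mod 733)
432^16 ≡ 197^2 = 38809 ≡ 693 (mod 733)
432^23 = 432^16 × 432^4 × 432^2 × 432^1 ≡ 693 × 386 × 442 × 432 (mod 733).
Accumulate the product:
693 × 386 = 267498 ≡ 686
686 × 442 = 303212 ≡ 483
483 × 432 = 208656 ≡ 484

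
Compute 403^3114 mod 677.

60

Compute successive squares:
3114 in binary is 110000101010, i.e. 3114 = 2048 + 1024 + 32 + 8 + 2.
403^1 ≡ 403 (mod 677)
403^2 ≡ 403^2 = 162409 ≡ 606 (mod 677)
403^4 ≡ 606^2 = 367236 ≡ 302 (mod 677)
403^8 ≡ 302^2 = 91204 ≡ 486 (mod 677)
403^16 ≡ 486^2 = 236196 ≡ 600 (mod 677)
403^32 ≡ 600^2 = 360000 ≡ 513 (mod 677)
403^64 ≡ 513^2 = 263169 ≡ 493 (mod 677)
403^128 ≡ 493^2 = 243049 ≡ 6 (mod 677)
403^256 ≡ 6^2 = 36 (mod 677)
403^512 ≡ 36^2 = 1296 ≡ 619 (mod 677)
403^1024 ≡ 619^2 = 383161 ≡ 656 (mod 677)
403^2048 ≡ 656^2 = 430336 ≡ 441 (mod 677)
403^3114 = 403^2048 · 403^1024 · 403^32 · 403^8 · 403^2 ≡ 441 · 656 · 513 · 486 · 606 (mod 677).
Accumulate the product:
441 · 656 = 289296 ≡ 217
217 · 513 = 111321 ≡ 293
293 · 486 = 142398 ≡ 228
228 · 606 = 138168 ≡ 60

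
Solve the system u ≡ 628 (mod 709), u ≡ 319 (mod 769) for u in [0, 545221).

358673

709⁻¹ mod 769: 709*628 ≡ 1 (mod 769), so 709⁻¹ ≡ 628.
u = 628 + 709*((319 − 628)*628 mod 769) = 628 + 709*505 = 358673.
Check: 358673 mod 709 = 628, 358673 mod 769 = 319. ✓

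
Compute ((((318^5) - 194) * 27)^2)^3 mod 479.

(318)^5 ≡ 118 (mod 479)
118 - 194 = -76 ≡ 403 (mod 479)
403 * 27 = 10881 ≡ 343 (mod 479)
(343)^2 ≡ 294 (mod 479)
(294)^3 ≡ 276 (mod 479)

276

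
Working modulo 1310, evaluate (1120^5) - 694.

(1120)^5 ≡ 210 (mod 1310)
210 - 694 = -484 ≡ 826 (mod 1310)

826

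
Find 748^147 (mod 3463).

1339

748^1 ≡ 748 (mod 3463)
748^2 ≡ 748^2 = 559504 ≡ 1961 (mod 3463)
748^4 ≡ 1961^2 = 3845521 ≡ 1591 (mod 3463)
748^8 ≡ 1591^2 = 2531281 ≡ 3291 (mod 3463)
748^16 ≡ 3291^2 = 10830681 ≡ 1880 (mod 3463)
748^32 ≡ 1880^2 = 3534400 ≡ 2140 (mod 3463)
748^64 ≡ 2140^2 = 4579600 ≡ 1514 (mod 3463)
748^128 ≡ 1514^2 = 2292196 ≡ 3153 (mod 3463)
748^147 = 748^128 · 748^16 · 748^2 · 748^1 ≡ 3153 · 1880 · 1961 · 748 (mod 3463).
Accumulate the product:
3153 · 1880 = 5927640 ≡ 2447
2447 · 1961 = 4798567 ≡ 2312
2312 · 748 = 1729376 ≡ 1339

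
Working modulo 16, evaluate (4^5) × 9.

0

(4)^5 ≡ 0 (mod 16)
0 × 9 = 0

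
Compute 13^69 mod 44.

17

Using repeated squaring:
13^1 ≡ 13 (mod 44)
13^2 ≡ 13^2 = 169 ≡ 37 (mod 44)
13^4 ≡ 37^2 = 1369 ≡ 5 (mod 44)
13^8 ≡ 5^2 = 25 (mod 44)
13^16 ≡ 25^2 = 625 ≡ 9 (mod 44)
13^32 ≡ 9^2 = 81 ≡ 37 (mod 44)
13^64 ≡ 37^2 = 1369 ≡ 5 (mod 44)
13^69 = 13^64 · 13^4 · 13^1 ≡ 5 · 5 · 13 (mod 44).
Accumulate the product:
5 · 5 = 25
25 · 13 = 325 ≡ 17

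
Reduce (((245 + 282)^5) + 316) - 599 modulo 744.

245 + 282 = 527
(527)^5 ≡ 527 (mod 744)
527 + 316 = 843 ≡ 99 (mod 744)
99 - 599 = -500 ≡ 244 (mod 744)

244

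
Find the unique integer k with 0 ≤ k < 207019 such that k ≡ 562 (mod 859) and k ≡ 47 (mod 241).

859⁻¹ mod 241: 859×140 ≡ 1 (mod 241), so 859⁻¹ ≡ 140.
k = 562 + 859×((47 − 562)×140 mod 241) = 562 + 859×200 = 172362.
Check: 172362 mod 859 = 562, 172362 mod 241 = 47. ✓

172362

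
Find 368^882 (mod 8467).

368^1 ≡ 368 (mod 8467)
368^2 ≡ 368^2 = 135424 ≡ 8419 (mod 8467)
368^4 ≡ 8419^2 = 70879561 ≡ 2304 (mod 8467)
368^8 ≡ 2304^2 = 5308416 ≡ 8074 (mod 8467)
368^16 ≡ 8074^2 = 65189476 ≡ 2043 (mod 8467)
368^32 ≡ 2043^2 = 4173849 ≡ 8085 (mod 8467)
368^64 ≡ 8085^2 = 65367225 ≡ 1985 (mod 8467)
368^128 ≡ 1985^2 = 3940225 ≡ 3070 (mod 8467)
368^256 ≡ 3070^2 = 9424900 ≡ 1129 (mod 8467)
368^512 ≡ 1129^2 = 1274641 ≡ 4591 (mod 8467)
368^882 = 368^512 * 368^256 * 368^64 * 368^32 * 368^16 * 368^2 ≡ 4591 * 1129 * 1985 * 8085 * 2043 * 8419 (mod 8467).
Accumulate the product:
4591 * 1129 = 5183239 ≡ 1435
1435 * 1985 = 2848475 ≡ 3563
3563 * 8085 = 28806855 ≡ 2121
2121 * 2043 = 4333203 ≡ 6566
6566 * 8419 = 55279154 ≡ 6578

6578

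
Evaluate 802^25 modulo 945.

Compute successive squares:
25 in binary is 11001, i.e. 25 = 16 + 8 + 1.
802^1 ≡ 802 (mod 945)
802^2 ≡ 802^2 = 643204 ≡ 604 (mod 945)
802^4 ≡ 604^2 = 364816 ≡ 46 (mod 945)
802^8 ≡ 46^2 = 2116 ≡ 226 (mod 945)
802^16 ≡ 226^2 = 51076 ≡ 46 (mod 945)
802^25 = 802^16 × 802^8 × 802^1 ≡ 46 × 226 × 802 (mod 945).
Accumulate the product:
46 × 226 = 10396 ≡ 1
1 × 802 = 802

802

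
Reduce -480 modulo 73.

31

-480 = -7×73 + 31, so -480 ≡ 31 (mod 73).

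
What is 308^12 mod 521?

12 in binary is 1100, i.e. 12 = 8 + 4.
308^1 ≡ 308 (mod 521)
308^2 ≡ 308^2 = 94864 ≡ 42 (mod 521)
308^4 ≡ 42^2 = 1764 ≡ 201 (mod 521)
308^8 ≡ 201^2 = 40401 ≡ 284 (mod 521)
308^12 = 308^8 * 308^4 ≡ 284 * 201 (mod 521).
284 * 201 = 57084 ≡ 295 (mod 521).

295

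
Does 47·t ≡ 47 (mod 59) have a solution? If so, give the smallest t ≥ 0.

gcd(47, 59) = 1, so a unique solution mod 59 exists.
47⁻¹ ≡ 54 (mod 59).
t ≡ 54·47 ≡ 1 (mod 59).

1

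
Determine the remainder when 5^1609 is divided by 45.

5

1609 in binary is 11001001001, i.e. 1609 = 1024 + 512 + 64 + 8 + 1.
5^1 ≡ 5 (mod 45)
5^2 ≡ 5^2 = 25 (mod 45)
5^4 ≡ 25^2 = 625 ≡ 40 (mod 45)
5^8 ≡ 40^2 = 1600 ≡ 25 (mod 45)
5^16 ≡ 25^2 = 625 ≡ 40 (mod 45)
5^32 ≡ 40^2 = 1600 ≡ 25 (mod 45)
5^64 ≡ 25^2 = 625 ≡ 40 (mod 45)
5^128 ≡ 40^2 = 1600 ≡ 25 (mod 45)
5^256 ≡ 25^2 = 625 ≡ 40 (mod 45)
5^512 ≡ 40^2 = 1600 ≡ 25 (mod 45)
5^1024 ≡ 25^2 = 625 ≡ 40 (mod 45)
5^1609 = 5^1024 × 5^512 × 5^64 × 5^8 × 5^1 ≡ 40 × 25 × 40 × 25 × 5 (mod 45).
Accumulate the product:
40 × 25 = 1000 ≡ 10
10 × 40 = 400 ≡ 40
40 × 25 = 1000 ≡ 10
10 × 5 = 50 ≡ 5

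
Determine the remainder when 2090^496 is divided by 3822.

496 in binary is 111110000, i.e. 496 = 256 + 128 + 64 + 32 + 16.
2090^1 ≡ 2090 (mod 3822)
2090^2 ≡ 2090^2 = 4368100 ≡ 3376 (mod 3822)
2090^4 ≡ 3376^2 = 11397376 ≡ 172 (mod 3822)
2090^8 ≡ 172^2 = 29584 ≡ 2830 (mod 3822)
2090^16 ≡ 2830^2 = 8008900 ≡ 1810 (mod 3822)
2090^32 ≡ 1810^2 = 3276100 ≡ 646 (mod 3822)
2090^64 ≡ 646^2 = 417316 ≡ 718 (mod 3822)
2090^128 ≡ 718^2 = 515524 ≡ 3376 (mod 3822)
2090^256 ≡ 3376^2 = 11397376 ≡ 172 (mod 3822)
2090^496 = 2090^256 · 2090^128 · 2090^64 · 2090^32 · 2090^16 ≡ 172 · 3376 · 718 · 646 · 1810 (mod 3822).
Accumulate the product:
172 · 3376 = 580672 ≡ 3550
3550 · 718 = 2548900 ≡ 3448
3448 · 646 = 2227408 ≡ 3004
3004 · 1810 = 5437240 ≡ 2356

2356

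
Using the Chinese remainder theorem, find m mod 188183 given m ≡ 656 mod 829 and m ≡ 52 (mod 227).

829⁻¹ mod 227: 829·204 ≡ 1 (mod 227), so 829⁻¹ ≡ 204.
m = 656 + 829·((52 − 656)·204 mod 227) = 656 + 829·45 = 37961.
Check: 37961 mod 829 = 656, 37961 mod 227 = 52. ✓

37961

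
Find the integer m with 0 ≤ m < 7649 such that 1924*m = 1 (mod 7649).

7649 = 3×1924 + 1877
1924 = 1×1877 + 47
1877 = 39×47 + 44
47 = 1×44 + 3
44 = 14×3 + 2
3 = 1×2 + 1
2 = 2×1 + 0
gcd(1924, 7649) = 1, so the inverse exists.
Bézout: 1 = −655×7649 + 2604×1924.
So 1924⁻¹ ≡ 2604 (mod 7649).

2604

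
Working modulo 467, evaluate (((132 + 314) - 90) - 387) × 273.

410

132 + 314 = 446
446 - 90 = 356
356 - 387 = -31 ≡ 436 (mod 467)
436 × 273 = 119028 ≡ 410 (mod 467)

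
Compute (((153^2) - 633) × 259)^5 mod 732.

(153)^2 ≡ 717 (mod 732)
717 - 633 = 84
84 × 259 = 21756 ≡ 528 (mod 732)
(528)^5 ≡ 276 (mod 732)

276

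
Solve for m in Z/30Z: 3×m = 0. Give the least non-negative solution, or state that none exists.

gcd(3, 30) = 3, and 3 | 0, so solutions exist.
Divide through by 3: 1×m ≡ 0 mod 10.
1⁻¹ ≡ 1 (mod 10).
m ≡ 1×0 ≡ 0 (mod 10).
The smallest non-negative solution is m = 0.

0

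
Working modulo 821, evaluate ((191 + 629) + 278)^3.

706

191 + 629 = 820
820 + 278 = 1098 ≡ 277 (mod 821)
(277)^3 ≡ 706 (mod 821)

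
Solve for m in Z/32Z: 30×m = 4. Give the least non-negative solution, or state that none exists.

gcd(30, 32) = 2, and 2 | 4, so solutions exist.
Divide through by 2: 15×m ≡ 2 mod 16.
15⁻¹ ≡ 15 (mod 16).
m ≡ 15×2 ≡ 14 (mod 16).
The smallest non-negative solution is m = 14.

14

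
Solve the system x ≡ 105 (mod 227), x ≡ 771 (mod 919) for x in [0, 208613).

20989

227⁻¹ mod 919: 227·668 ≡ 1 (mod 919), so 227⁻¹ ≡ 668.
x = 105 + 227·((771 − 105)·668 mod 919) = 105 + 227·92 = 20989.
Check: 20989 mod 227 = 105, 20989 mod 919 = 771. ✓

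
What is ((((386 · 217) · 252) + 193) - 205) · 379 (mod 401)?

182

386 · 217 = 83762 ≡ 354 (mod 401)
354 · 252 = 89208 ≡ 186 (mod 401)
186 + 193 = 379
379 - 205 = 174
174 · 379 = 65946 ≡ 182 (mod 401)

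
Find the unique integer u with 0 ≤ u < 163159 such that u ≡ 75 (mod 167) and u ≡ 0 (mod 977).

167⁻¹ mod 977: 167*860 ≡ 1 (mod 977), so 167⁻¹ ≡ 860.
u = 75 + 167*((0 − 75)*860 mod 977) = 75 + 167*959 = 160228.

160228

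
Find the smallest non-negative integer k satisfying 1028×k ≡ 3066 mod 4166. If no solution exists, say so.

1393

gcd(1028, 4166) = 2, and 2 | 3066, so solutions exist.
Divide through by 2: 514×k = 1533 (mod 2083).
514⁻¹ ≡ 77 (mod 2083).
k ≡ 77×1533 ≡ 1393 (mod 2083).
The smallest non-negative solution is k = 1393.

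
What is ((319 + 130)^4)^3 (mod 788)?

529

319 + 130 = 449
(449)^4 ≡ 369 (mod 788)
(369)^3 ≡ 529 (mod 788)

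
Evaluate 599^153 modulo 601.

593

599^1 ≡ 599 (mod 601)
599^2 ≡ 599^2 = 358801 ≡ 4 (mod 601)
599^4 ≡ 4^2 = 16 (mod 601)
599^8 ≡ 16^2 = 256 (mod 601)
599^16 ≡ 256^2 = 65536 ≡ 27 (mod 601)
599^32 ≡ 27^2 = 729 ≡ 128 (mod 601)
599^64 ≡ 128^2 = 16384 ≡ 157 (mod 601)
599^128 ≡ 157^2 = 24649 ≡ 8 (mod 601)
599^153 = 599^128 × 599^16 × 599^8 × 599^1 ≡ 8 × 27 × 256 × 599 (mod 601).
Accumulate the product:
8 × 27 = 216
216 × 256 = 55296 ≡ 4
4 × 599 = 2396 ≡ 593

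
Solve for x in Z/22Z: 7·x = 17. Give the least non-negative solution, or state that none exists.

15

gcd(7, 22) = 1, so a unique solution mod 22 exists.
7⁻¹ ≡ 19 (mod 22).
x ≡ 19·17 ≡ 15 (mod 22).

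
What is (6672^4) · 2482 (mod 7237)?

1051

(6672)^4 ≡ 5590 (mod 7237)
5590 · 2482 = 13874380 ≡ 1051 (mod 7237)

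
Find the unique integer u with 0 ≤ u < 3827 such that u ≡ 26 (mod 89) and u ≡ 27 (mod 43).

2607

89⁻¹ mod 43: 89×29 ≡ 1 (mod 43), so 89⁻¹ ≡ 29.
u = 26 + 89×((27 − 26)×29 mod 43) = 26 + 89×29 = 2607.
Check: 2607 mod 89 = 26, 2607 mod 43 = 27. ✓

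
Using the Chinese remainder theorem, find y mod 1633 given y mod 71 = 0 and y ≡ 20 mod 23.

71⁻¹ mod 23: 71*12 ≡ 1 (mod 23), so 71⁻¹ ≡ 12.
y = 0 + 71*((20 − 0)*12 mod 23) = 0 + 71*10 = 710.

710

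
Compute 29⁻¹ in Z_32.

21

32 = 1*29 + 3
29 = 9*3 + 2
3 = 1*2 + 1
2 = 2*1 + 0
gcd(29, 32) = 1, so the inverse exists.
Back-substitute for 1:
1 = 1*3 − 1*2
  = −1*29 + 10*3
  = 10*32 − 11*29
So 29⁻¹ ≡ −11 ≡ 21 (mod 32).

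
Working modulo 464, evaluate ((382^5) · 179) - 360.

40

(382)^5 ≡ 80 (mod 464)
80 · 179 = 14320 ≡ 400 (mod 464)
400 - 360 = 40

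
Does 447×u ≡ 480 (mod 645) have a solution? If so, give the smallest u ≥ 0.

180

gcd(447, 645) = 3, and 3 | 480, so solutions exist.
Divide through by 3: 149×u ≡ 160 (mod 215).
149⁻¹ ≡ 114 (mod 215).
u ≡ 114×160 ≡ 180 (mod 215).
The smallest non-negative solution is u = 180.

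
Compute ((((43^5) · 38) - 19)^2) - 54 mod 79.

1

(43)^5 ≡ 29 (mod 79)
29 · 38 = 1102 ≡ 75 (mod 79)
75 - 19 = 56
(56)^2 ≡ 55 (mod 79)
55 - 54 = 1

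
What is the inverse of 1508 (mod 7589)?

6195

Apply the Euclidean algorithm and back-substitute:
7589 = 5*1508 + 49
1508 = 30*49 + 38
49 = 1*38 + 11
38 = 3*11 + 5
11 = 2*5 + 1
5 = 5*1 + 0
gcd(1508, 7589) = 1, so the inverse exists.
Back-substitute for 1:
1 = 1*11 − 2*5
  = −2*38 + 7*11
  = 7*49 − 9*38
  = −9*1508 + 277*49
  = 277*7589 − 1394*1508
So 1508⁻¹ ≡ −1394 ≡ 6195 (mod 7589).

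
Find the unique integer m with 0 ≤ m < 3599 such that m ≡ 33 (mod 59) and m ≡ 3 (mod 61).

918

59⁻¹ mod 61: 59·30 ≡ 1 (mod 61), so 59⁻¹ ≡ 30.
m = 33 + 59·((3 − 33)·30 mod 61) = 33 + 59·15 = 918.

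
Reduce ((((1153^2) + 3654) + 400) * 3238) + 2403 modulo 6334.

(1153)^2 ≡ 5603 (mod 6334)
5603 + 3654 = 9257 ≡ 2923 (mod 6334)
2923 + 400 = 3323
3323 * 3238 = 10759874 ≡ 4742 (mod 6334)
4742 + 2403 = 7145 ≡ 811 (mod 6334)

811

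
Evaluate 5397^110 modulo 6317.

5169

Compute successive squares:
110 in binary is 1101110, i.e. 110 = 64 + 32 + 8 + 4 + 2.
5397^1 ≡ 5397 (mod 6317)
5397^2 ≡ 5397^2 = 29127609 ≡ 6239 (mod 6317)
5397^4 ≡ 6239^2 = 38925121 ≡ 6084 (mod 6317)
5397^8 ≡ 6084^2 = 37015056 ≡ 3753 (mod 6317)
5397^16 ≡ 3753^2 = 14085009 ≡ 4416 (mod 6317)
5397^32 ≡ 4416^2 = 19501056 ≡ 477 (mod 6317)
5397^64 ≡ 477^2 = 227529 ≡ 117 (mod 6317)
5397^110 = 5397^64 · 5397^32 · 5397^8 · 5397^4 · 5397^2 ≡ 117 · 477 · 3753 · 6084 · 6239 (mod 6317).
Accumulate the product:
117 · 477 = 55809 ≡ 5273
5273 · 3753 = 19789569 ≡ 4725
4725 · 6084 = 28746900 ≡ 4550
4550 · 6239 = 28387450 ≡ 5169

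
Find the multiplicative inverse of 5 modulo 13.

8

13 = 2×5 + 3
5 = 1×3 + 2
3 = 1×2 + 1
2 = 2×1 + 0
gcd(5, 13) = 1, so the inverse exists.
Bézout: 1 = 2×13 − 5×5.
So 5⁻¹ ≡ −5 ≡ 8 (mod 13).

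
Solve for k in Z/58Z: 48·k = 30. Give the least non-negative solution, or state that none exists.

gcd(48, 58) = 2, and 2 | 30, so solutions exist.
Divide through by 2: 24·k ≡ 15 (mod 29).
24⁻¹ ≡ 23 (mod 29).
k ≡ 23·15 ≡ 26 (mod 29).
The smallest non-negative solution is k = 26.

26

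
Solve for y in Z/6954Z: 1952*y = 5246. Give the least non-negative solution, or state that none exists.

49

gcd(1952, 6954) = 122, and 122 | 5246, so solutions exist.
Divide through by 122: 16*y = 43 (mod 57).
16⁻¹ ≡ 25 (mod 57).
y ≡ 25*43 ≡ 49 (mod 57).
The smallest non-negative solution is y = 49.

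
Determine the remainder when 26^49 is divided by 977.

592

49 in binary is 110001, i.e. 49 = 32 + 16 + 1.
26^1 ≡ 26 (mod 977)
26^2 ≡ 26^2 = 676 (mod 977)
26^4 ≡ 676^2 = 456976 ≡ 717 (mod 977)
26^8 ≡ 717^2 = 514089 ≡ 187 (mod 977)
26^16 ≡ 187^2 = 34969 ≡ 774 (mod 977)
26^32 ≡ 774^2 = 599076 ≡ 175 (mod 977)
26^49 = 26^32 * 26^16 * 26^1 ≡ 175 * 774 * 26 (mod 977).
Accumulate the product:
175 * 774 = 135450 ≡ 624
624 * 26 = 16224 ≡ 592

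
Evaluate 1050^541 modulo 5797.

Compute successive squares:
541 in binary is 1000011101, i.e. 541 = 512 + 16 + 8 + 4 + 1.
1050^1 ≡ 1050 (mod 5797)
1050^2 ≡ 1050^2 = 1102500 ≡ 1070 (mod 5797)
1050^4 ≡ 1070^2 = 1144900 ≡ 2891 (mod 5797)
1050^8 ≡ 2891^2 = 8357881 ≡ 4404 (mod 5797)
1050^16 ≡ 4404^2 = 19395216 ≡ 4251 (mod 5797)
1050^32 ≡ 4251^2 = 18071001 ≡ 1752 (mod 5797)
1050^64 ≡ 1752^2 = 3069504 ≡ 2891 (mod 5797)
1050^128 ≡ 2891^2 = 8357881 ≡ 4404 (mod 5797)
1050^256 ≡ 4404^2 = 19395216 ≡ 4251 (mod 5797)
1050^512 ≡ 4251^2 = 18071001 ≡ 1752 (mod 5797)
1050^541 = 1050^512 * 1050^16 * 1050^8 * 1050^4 * 1050^1 ≡ 1752 * 4251 * 4404 * 2891 * 1050 (mod 5797).
Accumulate the product:
1752 * 4251 = 7447752 ≡ 4404
4404 * 4404 = 19395216 ≡ 4251
4251 * 2891 = 12289641 ≡ 1
1 * 1050 = 1050

1050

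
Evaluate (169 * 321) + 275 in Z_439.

169 * 321 = 54249 ≡ 252 (mod 439)
252 + 275 = 527 ≡ 88 (mod 439)

88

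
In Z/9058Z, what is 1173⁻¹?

By the extended Euclidean algorithm:
9058 = 7·1173 + 847
1173 = 1·847 + 326
847 = 2·326 + 195
326 = 1·195 + 131
195 = 1·131 + 64
131 = 2·64 + 3
64 = 21·3 + 1
3 = 3·1 + 0
gcd(1173, 9058) = 1, so the inverse exists.
Back-substitute for 1:
1 = 1·64 − 21·3
  = −21·131 + 43·64
  = 43·195 − 64·131
  = −64·326 + 107·195
  = 107·847 − 278·326
  = −278·1173 + 385·847
  = 385·9058 − 2973·1173
So 1173⁻¹ ≡ −2973 ≡ 6085 (mod 9058).

6085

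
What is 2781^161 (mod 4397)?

Compute successive squares:
161 in binary is 10100001, i.e. 161 = 128 + 32 + 1.
2781^1 ≡ 2781 (mod 4397)
2781^2 ≡ 2781^2 = 7733961 ≡ 4035 (mod 4397)
2781^4 ≡ 4035^2 = 16281225 ≡ 3531 (mod 4397)
2781^8 ≡ 3531^2 = 12467961 ≡ 2466 (mod 4397)
2781^16 ≡ 2466^2 = 6081156 ≡ 105 (mod 4397)
2781^32 ≡ 105^2 = 11025 ≡ 2231 (mod 4397)
2781^64 ≡ 2231^2 = 4977361 ≡ 4354 (mod 4397)
2781^128 ≡ 4354^2 = 18957316 ≡ 1849 (mod 4397)
2781^161 = 2781^128 * 2781^32 * 2781^1 ≡ 1849 * 2231 * 2781 (mod 4397).
Accumulate the product:
1849 * 2231 = 4125119 ≡ 733
733 * 2781 = 2038473 ≡ 2662

2662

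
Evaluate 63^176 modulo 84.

21

176 in binary is 10110000, i.e. 176 = 128 + 32 + 16.
63^1 ≡ 63 (mod 84)
63^2 ≡ 63^2 = 3969 ≡ 21 (mod 84)
63^4 ≡ 21^2 = 441 ≡ 21 (mod 84)
63^8 ≡ 21^2 = 441 ≡ 21 (mod 84)
63^16 ≡ 21^2 = 441 ≡ 21 (mod 84)
63^32 ≡ 21^2 = 441 ≡ 21 (mod 84)
63^64 ≡ 21^2 = 441 ≡ 21 (mod 84)
63^128 ≡ 21^2 = 441 ≡ 21 (mod 84)
63^176 = 63^128 * 63^32 * 63^16 ≡ 21 * 21 * 21 (mod 84).
Accumulate the product:
21 * 21 = 441 ≡ 21
21 * 21 = 441 ≡ 21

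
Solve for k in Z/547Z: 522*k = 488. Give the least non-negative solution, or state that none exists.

gcd(522, 547) = 1, so a unique solution mod 547 exists.
522⁻¹ ≡ 175 (mod 547).
k ≡ 175*488 ≡ 68 (mod 547).

68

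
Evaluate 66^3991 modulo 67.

66

By square-and-multiply:
3991 in binary is 111110010111, i.e. 3991 = 2048 + 1024 + 512 + 256 + 128 + 16 + 4 + 2 + 1.
66^1 ≡ 66 (mod 67)
66^2 ≡ 66^2 = 4356 ≡ 1 (mod 67)
66^4 ≡ 1^2 = 1 (mod 67)
66^8 ≡ 1^2 = 1 (mod 67)
66^16 ≡ 1^2 = 1 (mod 67)
66^32 ≡ 1^2 = 1 (mod 67)
66^64 ≡ 1^2 = 1 (mod 67)
66^128 ≡ 1^2 = 1 (mod 67)
66^256 ≡ 1^2 = 1 (mod 67)
66^512 ≡ 1^2 = 1 (mod 67)
66^1024 ≡ 1^2 = 1 (mod 67)
66^2048 ≡ 1^2 = 1 (mod 67)
66^3991 = 66^2048 * 66^1024 * 66^512 * 66^256 * 66^128 * 66^16 * 66^4 * 66^2 * 66^1 ≡ 1 * 1 * 1 * 1 * 1 * 1 * 1 * 1 * 66 (mod 67).
Accumulate the product:
1 * 1 = 1
1 * 1 = 1
1 * 1 = 1
1 * 1 = 1
1 * 1 = 1
1 * 1 = 1
1 * 1 = 1
1 * 66 = 66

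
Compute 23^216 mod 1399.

749

216 in binary is 11011000, i.e. 216 = 128 + 64 + 16 + 8.
23^1 ≡ 23 (mod 1399)
23^2 ≡ 23^2 = 529 (mod 1399)
23^4 ≡ 529^2 = 279841 ≡ 41 (mod 1399)
23^8 ≡ 41^2 = 1681 ≡ 282 (mod 1399)
23^16 ≡ 282^2 = 79524 ≡ 1180 (mod 1399)
23^32 ≡ 1180^2 = 1392400 ≡ 395 (mod 1399)
23^64 ≡ 395^2 = 156025 ≡ 736 (mod 1399)
23^128 ≡ 736^2 = 541696 ≡ 283 (mod 1399)
23^216 = 23^128 × 23^64 × 23^16 × 23^8 ≡ 283 × 736 × 1180 × 282 (mod 1399).
Accumulate the product:
283 × 736 = 208288 ≡ 1236
1236 × 1180 = 1458480 ≡ 722
722 × 282 = 203604 ≡ 749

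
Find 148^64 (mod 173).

16

Compute successive squares:
148^1 ≡ 148 (mod 173)
148^2 ≡ 148^2 = 21904 ≡ 106 (mod 173)
148^4 ≡ 106^2 = 11236 ≡ 164 (mod 173)
148^8 ≡ 164^2 = 26896 ≡ 81 (mod 173)
148^16 ≡ 81^2 = 6561 ≡ 160 (mod 173)
148^32 ≡ 160^2 = 25600 ≡ 169 (mod 173)
148^64 ≡ 169^2 = 28561 ≡ 16 (mod 173)
So 148^64 ≡ 16 (mod 173).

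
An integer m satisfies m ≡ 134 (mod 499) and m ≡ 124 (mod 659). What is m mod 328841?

499⁻¹ mod 659: 499·243 ≡ 1 (mod 659), so 499⁻¹ ≡ 243.
m = 134 + 499·((124 − 134)·243 mod 659) = 134 + 499·206 = 102928.
Check: 102928 mod 499 = 134, 102928 mod 659 = 124. ✓

102928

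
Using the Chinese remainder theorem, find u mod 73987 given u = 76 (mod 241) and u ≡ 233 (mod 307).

241⁻¹ mod 307: 241·200 ≡ 1 (mod 307), so 241⁻¹ ≡ 200.
u = 76 + 241·((233 − 76)·200 mod 307) = 76 + 241·86 = 20802.

20802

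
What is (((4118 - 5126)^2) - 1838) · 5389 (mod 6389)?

2194

4118 - 5126 = -1008 ≡ 5381 (mod 6389)
(5381)^2 ≡ 213 (mod 6389)
213 - 1838 = -1625 ≡ 4764 (mod 6389)
4764 · 5389 = 25673196 ≡ 2194 (mod 6389)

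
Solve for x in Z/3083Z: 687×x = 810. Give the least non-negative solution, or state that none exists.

gcd(687, 3083) = 1, so a unique solution mod 3083 exists.
687⁻¹ ≡ 1270 (mod 3083).
x ≡ 1270×810 ≡ 2061 (mod 3083).

2061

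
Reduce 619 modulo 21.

10

619 = 29·21 + 10, so 619 ≡ 10 (mod 21).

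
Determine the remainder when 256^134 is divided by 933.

Compute successive squares:
256^1 ≡ 256 (mod 933)
256^2 ≡ 256^2 = 65536 ≡ 226 (mod 933)
256^4 ≡ 226^2 = 51076 ≡ 694 (mod 933)
256^8 ≡ 694^2 = 481636 ≡ 208 (mod 933)
256^16 ≡ 208^2 = 43264 ≡ 346 (mod 933)
256^32 ≡ 346^2 = 119716 ≡ 292 (mod 933)
256^64 ≡ 292^2 = 85264 ≡ 361 (mod 933)
256^128 ≡ 361^2 = 130321 ≡ 634 (mod 933)
256^134 = 256^128 * 256^4 * 256^2 ≡ 634 * 694 * 226 (mod 933).
Accumulate the product:
634 * 694 = 439996 ≡ 553
553 * 226 = 124978 ≡ 889

889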